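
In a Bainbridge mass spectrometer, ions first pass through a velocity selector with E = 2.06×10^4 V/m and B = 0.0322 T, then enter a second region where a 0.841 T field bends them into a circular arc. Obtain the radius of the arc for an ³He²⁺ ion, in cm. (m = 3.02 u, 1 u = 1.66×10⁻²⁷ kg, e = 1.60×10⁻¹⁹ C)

The selector passes v = E/B = 2.06×10^4/0.0322 = 6.40×10^5 m/s.
In the deflection region, r = mv/(qB₂) = (5.01×10^-27)(6.40×10^5) / [(2×1.60×10^-19)(0.841)] = 0.0119 m.

r ≈ 1.19 cm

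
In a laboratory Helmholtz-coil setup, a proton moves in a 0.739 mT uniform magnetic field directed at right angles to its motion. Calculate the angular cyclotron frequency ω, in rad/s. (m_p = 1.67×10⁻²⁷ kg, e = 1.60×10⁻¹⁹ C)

ω = qB/m = (1×1.60×10^-19)(7.39×10^-4) / (1.67×10^-27) = 7.08×10^4 rad/s.

ω ≈ 7.08×10^4 rad/s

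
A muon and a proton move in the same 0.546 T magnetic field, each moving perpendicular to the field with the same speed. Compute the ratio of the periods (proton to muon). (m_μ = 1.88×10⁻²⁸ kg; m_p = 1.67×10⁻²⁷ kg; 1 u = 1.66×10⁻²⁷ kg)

ratio ≈ 8.88

T = 2πm/(qB) is independent of speed, so T₂/T₁ = (m₂/q₂)/(m₁/q₁).
T_{proton}/T_{muon} = (1.67×10^-27/1e) / (1.88×10^-28/1e) = 8.88.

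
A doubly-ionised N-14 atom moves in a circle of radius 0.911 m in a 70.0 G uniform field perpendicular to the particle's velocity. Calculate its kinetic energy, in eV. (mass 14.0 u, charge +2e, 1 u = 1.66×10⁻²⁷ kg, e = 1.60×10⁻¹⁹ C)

v = qBr/m = (2×1.60×10^-19)(7.00×10^-3)(0.911) / (2.32×10^-26) = 8.78×10^4 m/s.
K = ½mv² = 0.5·(2.32×10^-26)·(8.78×10^4)² = 8.96×10^-17 J = 560 eV.

K ≈ 560 eV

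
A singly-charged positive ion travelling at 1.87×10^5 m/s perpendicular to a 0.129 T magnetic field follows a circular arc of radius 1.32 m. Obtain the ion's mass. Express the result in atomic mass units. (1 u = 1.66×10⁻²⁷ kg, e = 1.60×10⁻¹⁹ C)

qvB = mv²/r ⇒ m = qBr/v.
m = (1×1.60×10^-19)(0.129)(1.32) / (1.87×10^5) = 1.46×10^-25 kg = 87.8 u.

m ≈ 87.8 u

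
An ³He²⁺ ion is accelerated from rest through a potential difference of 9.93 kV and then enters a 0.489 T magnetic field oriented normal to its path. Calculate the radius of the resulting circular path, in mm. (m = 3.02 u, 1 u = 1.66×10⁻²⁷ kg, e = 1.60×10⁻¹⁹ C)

The kinetic energy gained is K = qV = (2×1.60×10^-19)(9930) = 3.18×10^-15 J.
v = √(2K/m) = 1.13×10^6 m/s.
r = mv/(qB) = (5.01×10^-27)(1.13×10^6) / [(2×1.60×10^-19)(0.489)] = 0.0361 m.

r ≈ 36.1 mm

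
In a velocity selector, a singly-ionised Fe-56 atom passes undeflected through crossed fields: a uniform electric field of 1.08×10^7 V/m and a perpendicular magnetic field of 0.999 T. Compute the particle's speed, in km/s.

v ≈ 10800 km/s

For zero net force, qE = qvB, so v = E/B.
v = (1.08×10^7) / (0.999) = 1.08×10^7 m/s.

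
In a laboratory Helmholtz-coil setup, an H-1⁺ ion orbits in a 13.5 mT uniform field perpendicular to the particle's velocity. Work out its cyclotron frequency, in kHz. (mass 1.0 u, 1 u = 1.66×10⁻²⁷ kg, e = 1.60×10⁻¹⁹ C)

f = qB/(2πm) = (1×1.60×10^-19)(0.0135) / [2π(1.66×10^-27)] = 2.07×10^5 Hz.

f ≈ 207 kHz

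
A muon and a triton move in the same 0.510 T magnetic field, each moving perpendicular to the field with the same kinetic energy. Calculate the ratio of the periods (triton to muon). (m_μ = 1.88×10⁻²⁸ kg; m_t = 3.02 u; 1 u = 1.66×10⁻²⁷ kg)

T = 2πm/(qB) is independent of speed, so T₂/T₁ = (m₂/q₂)/(m₁/q₁).
T_{triton}/T_{muon} = (5.01×10^-27/1e) / (1.88×10^-28/1e) = 26.7.

ratio ≈ 26.7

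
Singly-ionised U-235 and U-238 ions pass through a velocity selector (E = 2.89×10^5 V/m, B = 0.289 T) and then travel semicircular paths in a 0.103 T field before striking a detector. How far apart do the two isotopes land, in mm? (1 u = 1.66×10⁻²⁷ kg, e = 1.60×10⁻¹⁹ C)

Both emerge at v = E/B₁ = 1.00×10^6 m/s.
r = mv/(qB₂), so r₁ = 23.671 m and r₂ = 23.973 m, giving Δr = 0.302 m.
After a semicircle each ion lands a diameter 2r from the entry slit, so the separation is 2Δr = 0.604 m.

Δd ≈ 604 mm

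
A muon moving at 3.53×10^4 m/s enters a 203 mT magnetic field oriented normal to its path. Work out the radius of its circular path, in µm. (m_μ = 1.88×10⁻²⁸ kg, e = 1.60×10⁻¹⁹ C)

r ≈ 204 µm

The magnetic force provides the centripetal force: qvB = mv²/r, so r = mv/(qB).
r = (1.88×10^-28 kg)(3.53×10^4 m/s) / [(1×1.60×10^-19 C)(0.203 T)] = 2.04×10^-4 m.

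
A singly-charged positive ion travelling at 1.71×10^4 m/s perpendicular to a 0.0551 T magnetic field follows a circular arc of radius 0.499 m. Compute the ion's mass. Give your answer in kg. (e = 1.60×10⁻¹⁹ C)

m ≈ 2.57×10^-25 kg

qvB = mv²/r ⇒ m = qBr/v.
m = (1×1.60×10^-19)(0.0551)(0.499) / (1.71×10^4) = 2.57×10^-25 kg.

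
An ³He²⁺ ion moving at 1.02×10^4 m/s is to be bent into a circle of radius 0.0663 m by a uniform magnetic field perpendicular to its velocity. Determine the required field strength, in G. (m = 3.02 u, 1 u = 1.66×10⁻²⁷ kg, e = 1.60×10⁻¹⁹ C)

B ≈ 24.1 G

qvB = mv²/r gives B = mv/(qr).
B = (5.01×10^-27)(1.02×10^4) / [(2×1.60×10^-19)(0.0663)] = 2.41×10^-3 T.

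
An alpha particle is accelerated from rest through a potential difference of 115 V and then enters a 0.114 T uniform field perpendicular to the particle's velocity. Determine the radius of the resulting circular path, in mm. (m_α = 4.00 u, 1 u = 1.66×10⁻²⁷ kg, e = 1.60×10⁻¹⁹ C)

The kinetic energy gained is K = qV = (2×1.60×10^-19)(115) = 3.68×10^-17 J.
v = √(2K/m) = 1.05×10^5 m/s.
r = mv/(qB) = (6.64×10^-27)(1.05×10^5) / [(2×1.60×10^-19)(0.114)] = 0.0192 m.

r ≈ 19.2 mm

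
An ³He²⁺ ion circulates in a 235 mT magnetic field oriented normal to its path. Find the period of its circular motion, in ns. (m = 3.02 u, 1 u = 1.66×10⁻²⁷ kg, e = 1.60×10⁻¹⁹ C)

T ≈ 419 ns

The cyclotron period is independent of speed: T = 2πm/(qB).
T = 2π(5.01×10^-27) / [(2×1.60×10^-19)(0.235)] = 4.19×10^-7 s.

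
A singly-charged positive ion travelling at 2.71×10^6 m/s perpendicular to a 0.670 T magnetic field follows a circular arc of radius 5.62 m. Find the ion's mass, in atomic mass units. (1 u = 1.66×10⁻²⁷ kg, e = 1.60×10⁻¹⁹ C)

qvB = mv²/r ⇒ m = qBr/v.
m = (1×1.60×10^-19)(0.670)(5.62) / (2.71×10^6) = 2.22×10^-25 kg = 134 u.

m ≈ 134 u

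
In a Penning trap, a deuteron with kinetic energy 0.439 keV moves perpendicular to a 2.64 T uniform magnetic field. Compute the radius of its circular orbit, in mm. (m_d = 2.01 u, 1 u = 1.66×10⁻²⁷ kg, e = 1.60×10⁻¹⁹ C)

Convert the energy: K = 0.439 keV = 7.02×10^-17 J.
v = √(2K/m) = √(2·7.02×10^-17/3.34×10^-27) = 2.05×10^5 m/s.
r = mv/(qB) = (3.34×10^-27)(2.05×10^5) / [(1×1.60×10^-19)(2.64)] = 1.62×10^-3 m.

r ≈ 1.62 mm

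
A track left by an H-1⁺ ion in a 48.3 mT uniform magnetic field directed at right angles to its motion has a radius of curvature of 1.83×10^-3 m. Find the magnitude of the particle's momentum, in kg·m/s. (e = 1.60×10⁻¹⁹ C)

p ≈ 1.41×10^-23 kg·m/s

Since qvB = mv²/r, the momentum p = mv = qBr.
p = (1×1.60×10^-19)(0.0483)(1.83×10^-3) = 1.41×10^-23 kg·m/s.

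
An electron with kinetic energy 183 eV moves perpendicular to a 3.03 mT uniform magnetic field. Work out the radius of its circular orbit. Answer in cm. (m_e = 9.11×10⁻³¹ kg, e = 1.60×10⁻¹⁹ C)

Convert the energy: K = 183 eV = 2.93×10^-17 J.
v = √(2K/m) = √(2·2.93×10^-17/9.11×10^-31) = 8.02×10^6 m/s.
r = mv/(qB) = (9.11×10^-31)(8.02×10^6) / [(1×1.60×10^-19)(3.03×10^-3)] = 0.0151 m.

r ≈ 1.51 cm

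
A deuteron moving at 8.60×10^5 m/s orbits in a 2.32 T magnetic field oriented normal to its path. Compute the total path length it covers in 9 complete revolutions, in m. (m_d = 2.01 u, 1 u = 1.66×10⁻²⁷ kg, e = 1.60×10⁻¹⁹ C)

r = mv/(qB) = 7.73×10^-3 m, so one revolution covers 2πr = 0.0486 m.
In 9 revolutions: L = 9·2πr = 0.437 m.

L ≈ 0.437 m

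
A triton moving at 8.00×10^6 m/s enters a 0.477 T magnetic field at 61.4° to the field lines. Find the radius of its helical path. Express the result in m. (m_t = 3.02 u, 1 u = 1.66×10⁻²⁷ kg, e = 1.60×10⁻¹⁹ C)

r ≈ 0.461 m

Only the perpendicular component v⊥ = v sin61.4° = 7.02×10^6 m/s is bent by the field.
r = m v⊥ /(qB) = (5.01×10^-27)(7.02×10^6) / [(1×1.60×10^-19)(0.477)] = 0.461 m.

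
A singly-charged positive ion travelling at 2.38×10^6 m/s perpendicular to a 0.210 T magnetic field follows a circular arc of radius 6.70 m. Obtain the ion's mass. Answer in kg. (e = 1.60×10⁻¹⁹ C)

m ≈ 9.46×10^-26 kg

qvB = mv²/r ⇒ m = qBr/v.
m = (1×1.60×10^-19)(0.210)(6.70) / (2.38×10^6) = 9.46×10^-26 kg.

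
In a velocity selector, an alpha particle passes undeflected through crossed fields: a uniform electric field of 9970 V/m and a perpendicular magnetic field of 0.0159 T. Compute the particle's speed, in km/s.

For zero net force, qE = qvB, so v = E/B.
v = (9970) / (0.0159) = 6.27×10^5 m/s.

v ≈ 627 km/s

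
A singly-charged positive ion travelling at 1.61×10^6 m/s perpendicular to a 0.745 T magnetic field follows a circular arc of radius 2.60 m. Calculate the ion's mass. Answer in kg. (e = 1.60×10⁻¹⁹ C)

qvB = mv²/r ⇒ m = qBr/v.
m = (1×1.60×10^-19)(0.745)(2.60) / (1.61×10^6) = 1.92×10^-25 kg.

m ≈ 1.92×10^-25 kg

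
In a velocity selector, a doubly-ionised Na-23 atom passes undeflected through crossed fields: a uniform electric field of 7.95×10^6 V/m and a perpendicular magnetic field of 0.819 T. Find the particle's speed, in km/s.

v ≈ 9710 km/s

For zero net force, qE = qvB, so v = E/B.
v = (7.95×10^6) / (0.819) = 9.71×10^6 m/s.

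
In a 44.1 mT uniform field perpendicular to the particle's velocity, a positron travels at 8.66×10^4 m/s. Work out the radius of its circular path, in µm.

The magnetic force provides the centripetal force: qvB = mv²/r, so r = mv/(qB).
r = (9.11×10^-31 kg)(8.66×10^4 m/s) / [(1×1.60×10^-19 C)(0.0441 T)] = 1.12×10^-5 m.

r ≈ 11.2 µm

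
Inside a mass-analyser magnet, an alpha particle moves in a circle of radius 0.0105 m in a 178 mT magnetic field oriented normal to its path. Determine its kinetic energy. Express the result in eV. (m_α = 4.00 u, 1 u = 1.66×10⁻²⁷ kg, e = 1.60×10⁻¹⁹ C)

K ≈ 168 eV

v = qBr/m = (2×1.60×10^-19)(0.178)(0.0105) / (6.64×10^-27) = 9.01×10^4 m/s.
K = ½mv² = 0.5·(6.64×10^-27)·(9.01×10^4)² = 2.69×10^-17 J = 168 eV.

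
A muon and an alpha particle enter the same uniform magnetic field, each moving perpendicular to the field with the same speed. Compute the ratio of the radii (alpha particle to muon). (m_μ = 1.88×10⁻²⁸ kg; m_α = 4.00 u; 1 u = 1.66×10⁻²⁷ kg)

r = mv/(qB) ⇒ at equal v, r ∝ m/q.
r_{alpha particle}/r_{muon} = 17.7.

ratio ≈ 17.7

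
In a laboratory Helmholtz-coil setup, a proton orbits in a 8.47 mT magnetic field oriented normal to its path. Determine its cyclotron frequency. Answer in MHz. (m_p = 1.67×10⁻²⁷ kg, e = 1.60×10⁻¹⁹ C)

f ≈ 0.129 MHz

f = qB/(2πm) = (1×1.60×10^-19)(8.47×10^-3) / [2π(1.67×10^-27)] = 1.29×10^5 Hz.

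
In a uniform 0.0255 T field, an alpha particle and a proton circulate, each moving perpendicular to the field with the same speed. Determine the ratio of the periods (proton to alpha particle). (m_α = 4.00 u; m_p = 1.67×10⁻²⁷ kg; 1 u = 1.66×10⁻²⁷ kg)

T = 2πm/(qB) is independent of speed, so T₂/T₁ = (m₂/q₂)/(m₁/q₁).
T_{proton}/T_{alpha particle} = (1.67×10^-27/1e) / (6.64×10^-27/2e) = 0.503.

ratio ≈ 0.503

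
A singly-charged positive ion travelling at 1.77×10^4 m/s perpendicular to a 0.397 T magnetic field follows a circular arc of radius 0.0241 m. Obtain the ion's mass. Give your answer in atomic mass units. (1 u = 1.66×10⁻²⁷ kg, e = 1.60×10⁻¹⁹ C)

m ≈ 52.1 u

qvB = mv²/r ⇒ m = qBr/v.
m = (1×1.60×10^-19)(0.397)(0.0241) / (1.77×10^4) = 8.65×10^-26 kg = 52.1 u.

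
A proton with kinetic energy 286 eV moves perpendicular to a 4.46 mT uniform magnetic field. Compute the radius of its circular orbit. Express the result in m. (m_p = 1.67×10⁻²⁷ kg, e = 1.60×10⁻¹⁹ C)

Convert the energy: K = 286 eV = 4.58×10^-17 J.
v = √(2K/m) = √(2·4.58×10^-17/1.67×10^-27) = 2.34×10^5 m/s.
r = mv/(qB) = (1.67×10^-27)(2.34×10^5) / [(1×1.60×10^-19)(4.46×10^-3)] = 0.548 m.

r ≈ 0.548 m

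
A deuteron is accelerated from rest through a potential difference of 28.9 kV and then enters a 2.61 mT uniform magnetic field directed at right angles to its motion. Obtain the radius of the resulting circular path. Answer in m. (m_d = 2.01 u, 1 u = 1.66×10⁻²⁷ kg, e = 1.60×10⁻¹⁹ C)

r ≈ 13.3 m

The kinetic energy gained is K = qV = (1×1.60×10^-19)(2.89×10^4) = 4.62×10^-15 J.
v = √(2K/m) = 1.66×10^6 m/s.
r = mv/(qB) = (3.34×10^-27)(1.66×10^6) / [(1×1.60×10^-19)(2.61×10^-3)] = 13.3 m.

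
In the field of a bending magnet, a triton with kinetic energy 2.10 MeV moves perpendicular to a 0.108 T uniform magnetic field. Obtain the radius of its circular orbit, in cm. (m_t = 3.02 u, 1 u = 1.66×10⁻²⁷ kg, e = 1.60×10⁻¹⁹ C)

Convert the energy: K = 2.10 MeV = 3.36×10^-13 J.
v = √(2K/m) = √(2·3.36×10^-13/5.01×10^-27) = 1.16×10^7 m/s.
r = mv/(qB) = (5.01×10^-27)(1.16×10^7) / [(1×1.60×10^-19)(0.108)] = 3.36 m.

r ≈ 336 cm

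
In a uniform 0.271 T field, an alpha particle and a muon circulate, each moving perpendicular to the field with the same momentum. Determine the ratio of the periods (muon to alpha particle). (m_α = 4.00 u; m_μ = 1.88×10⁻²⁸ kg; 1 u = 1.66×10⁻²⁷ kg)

T = 2πm/(qB) is independent of speed, so T₂/T₁ = (m₂/q₂)/(m₁/q₁).
T_{muon}/T_{alpha particle} = (1.88×10^-28/1e) / (6.64×10^-27/2e) = 0.0566.

ratio ≈ 0.0566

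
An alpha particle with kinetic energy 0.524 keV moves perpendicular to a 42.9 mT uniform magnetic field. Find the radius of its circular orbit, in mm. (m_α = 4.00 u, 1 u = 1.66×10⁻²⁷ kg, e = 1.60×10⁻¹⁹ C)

r ≈ 76.9 mm

Convert the energy: K = 0.524 keV = 8.38×10^-17 J.
v = √(2K/m) = √(2·8.38×10^-17/6.64×10^-27) = 1.59×10^5 m/s.
r = mv/(qB) = (6.64×10^-27)(1.59×10^5) / [(2×1.60×10^-19)(0.0429)] = 0.0769 m.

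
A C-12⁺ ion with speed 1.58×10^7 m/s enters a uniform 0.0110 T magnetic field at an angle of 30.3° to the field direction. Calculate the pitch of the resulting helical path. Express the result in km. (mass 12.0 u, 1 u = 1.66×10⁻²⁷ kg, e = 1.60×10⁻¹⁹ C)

The velocity component along B is v∥ = v cos30.3° = 1.36×10^7 m/s.
The cyclotron period T = 2πm/(qB) = 7.11×10^-5 s is set by m, q, B alone.
Pitch = v∥·T = (1.36×10^7)(7.11×10^-5) = 970 m.

pitch ≈ 0.970 km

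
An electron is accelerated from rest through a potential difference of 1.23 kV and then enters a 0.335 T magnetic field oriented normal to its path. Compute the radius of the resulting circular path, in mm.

The kinetic energy gained is K = qV = (1×1.60×10^-19)(1230) = 1.97×10^-16 J.
v = √(2K/m) = 2.08×10^7 m/s.
r = mv/(qB) = (9.11×10^-31)(2.08×10^7) / [(1×1.60×10^-19)(0.335)] = 3.53×10^-4 m.

r ≈ 0.353 mm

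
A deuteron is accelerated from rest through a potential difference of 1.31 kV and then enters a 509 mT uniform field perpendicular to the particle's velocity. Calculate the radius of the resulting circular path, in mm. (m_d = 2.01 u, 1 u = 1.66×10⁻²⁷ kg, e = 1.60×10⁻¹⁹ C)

r ≈ 14.5 mm

The kinetic energy gained is K = qV = (1×1.60×10^-19)(1310) = 2.10×10^-16 J.
v = √(2K/m) = 3.54×10^5 m/s.
r = mv/(qB) = (3.34×10^-27)(3.54×10^5) / [(1×1.60×10^-19)(0.509)] = 0.0145 m.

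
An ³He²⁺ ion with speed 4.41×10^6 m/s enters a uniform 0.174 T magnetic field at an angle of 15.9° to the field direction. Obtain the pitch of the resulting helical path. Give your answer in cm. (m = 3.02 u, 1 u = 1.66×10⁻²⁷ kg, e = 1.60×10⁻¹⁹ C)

The velocity component along B is v∥ = v cos15.9° = 4.24×10^6 m/s.
The cyclotron period T = 2πm/(qB) = 5.66×10^-7 s is set by m, q, B alone.
Pitch = v∥·T = (4.24×10^6)(5.66×10^-7) = 2.40 m.

pitch ≈ 240 cm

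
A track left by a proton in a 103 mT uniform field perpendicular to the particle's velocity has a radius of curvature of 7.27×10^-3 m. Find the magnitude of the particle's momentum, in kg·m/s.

p ≈ 1.20×10^-22 kg·m/s

Since qvB = mv²/r, the momentum p = mv = qBr.
p = (1×1.60×10^-19)(0.103)(7.27×10^-3) = 1.20×10^-22 kg·m/s.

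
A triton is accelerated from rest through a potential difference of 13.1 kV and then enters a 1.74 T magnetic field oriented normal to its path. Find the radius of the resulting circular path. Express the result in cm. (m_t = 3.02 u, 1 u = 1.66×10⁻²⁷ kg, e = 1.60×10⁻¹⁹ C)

The kinetic energy gained is K = qV = (1×1.60×10^-19)(1.31×10^4) = 2.10×10^-15 J.
v = √(2K/m) = 9.14×10^5 m/s.
r = mv/(qB) = (5.01×10^-27)(9.14×10^5) / [(1×1.60×10^-19)(1.74)] = 0.0165 m.

r ≈ 1.65 cm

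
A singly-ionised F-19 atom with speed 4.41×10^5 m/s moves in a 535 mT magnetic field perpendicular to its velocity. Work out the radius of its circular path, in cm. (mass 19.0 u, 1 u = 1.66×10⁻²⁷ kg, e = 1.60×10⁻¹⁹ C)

The magnetic force provides the centripetal force: qvB = mv²/r, so r = mv/(qB).
r = (3.15×10^-26 kg)(4.41×10^5 m/s) / [(1×1.60×10^-19 C)(0.535 T)] = 0.162 m.

r ≈ 16.2 cm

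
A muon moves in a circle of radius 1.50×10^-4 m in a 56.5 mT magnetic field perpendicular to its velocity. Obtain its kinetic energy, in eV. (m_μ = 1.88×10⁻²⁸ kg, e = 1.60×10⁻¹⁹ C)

K ≈ 0.0306 eV

v = qBr/m = (1×1.60×10^-19)(0.0565)(1.50×10^-4) / (1.88×10^-28) = 7210 m/s.
K = ½mv² = 0.5·(1.88×10^-28)·(7210)² = 4.89×10^-21 J = 0.0306 eV.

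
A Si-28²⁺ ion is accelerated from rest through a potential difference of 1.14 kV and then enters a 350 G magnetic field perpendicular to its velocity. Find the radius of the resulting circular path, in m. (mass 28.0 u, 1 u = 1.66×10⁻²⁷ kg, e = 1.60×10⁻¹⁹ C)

The kinetic energy gained is K = qV = (2×1.60×10^-19)(1140) = 3.65×10^-16 J.
v = √(2K/m) = 1.25×10^5 m/s.
r = mv/(qB) = (4.65×10^-26)(1.25×10^5) / [(2×1.60×10^-19)(0.0350)] = 0.520 m.

r ≈ 0.520 m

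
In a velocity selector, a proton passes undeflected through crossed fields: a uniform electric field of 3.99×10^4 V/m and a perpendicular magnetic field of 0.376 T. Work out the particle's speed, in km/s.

For zero net force, qE = qvB, so v = E/B.
v = (3.99×10^4) / (0.376) = 1.06×10^5 m/s.

v ≈ 106 km/s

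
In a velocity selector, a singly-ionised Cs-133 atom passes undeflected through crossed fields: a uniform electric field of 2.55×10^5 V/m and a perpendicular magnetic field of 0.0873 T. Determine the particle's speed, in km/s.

For zero net force, qE = qvB, so v = E/B.
v = (2.55×10^5) / (0.0873) = 2.92×10^6 m/s.

v ≈ 2920 km/s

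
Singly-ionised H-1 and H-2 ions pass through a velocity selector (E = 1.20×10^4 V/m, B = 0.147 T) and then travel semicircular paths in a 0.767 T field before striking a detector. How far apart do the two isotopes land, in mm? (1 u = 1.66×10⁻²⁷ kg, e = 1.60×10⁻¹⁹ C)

Δd ≈ 2.21 mm

Both emerge at v = E/B₁ = 8.16×10^4 m/s.
r = mv/(qB₂), so r₁ = 1.10×10^-3 m and r₂ = 2.21×10^-3 m, giving Δr = 1.10×10^-3 m.
After a semicircle each ion lands a diameter 2r from the entry slit, so the separation is 2Δr = 2.21×10^-3 m.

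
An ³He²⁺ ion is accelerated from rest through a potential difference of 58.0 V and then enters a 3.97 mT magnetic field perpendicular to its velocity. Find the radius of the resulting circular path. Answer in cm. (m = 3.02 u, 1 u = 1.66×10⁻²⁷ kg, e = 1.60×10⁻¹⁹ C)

The kinetic energy gained is K = qV = (2×1.60×10^-19)(58.0) = 1.86×10^-17 J.
v = √(2K/m) = 8.60×10^4 m/s.
r = mv/(qB) = (5.01×10^-27)(8.60×10^4) / [(2×1.60×10^-19)(3.97×10^-3)] = 0.340 m.

r ≈ 34.0 cm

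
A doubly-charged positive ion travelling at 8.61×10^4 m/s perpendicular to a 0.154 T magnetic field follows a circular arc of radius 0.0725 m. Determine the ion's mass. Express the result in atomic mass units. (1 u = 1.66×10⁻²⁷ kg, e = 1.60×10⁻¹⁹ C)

qvB = mv²/r ⇒ m = qBr/v.
m = (2×1.60×10^-19)(0.154)(0.0725) / (8.61×10^4) = 4.15×10^-26 kg = 25.0 u.

m ≈ 25.0 u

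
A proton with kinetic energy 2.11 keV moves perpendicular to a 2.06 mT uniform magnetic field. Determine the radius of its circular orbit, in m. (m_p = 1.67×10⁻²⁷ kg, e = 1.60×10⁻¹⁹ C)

r ≈ 3.22 m

Convert the energy: K = 2.11 keV = 3.38×10^-16 J.
v = √(2K/m) = √(2·3.38×10^-16/1.67×10^-27) = 6.36×10^5 m/s.
r = mv/(qB) = (1.67×10^-27)(6.36×10^5) / [(1×1.60×10^-19)(2.06×10^-3)] = 3.22 m.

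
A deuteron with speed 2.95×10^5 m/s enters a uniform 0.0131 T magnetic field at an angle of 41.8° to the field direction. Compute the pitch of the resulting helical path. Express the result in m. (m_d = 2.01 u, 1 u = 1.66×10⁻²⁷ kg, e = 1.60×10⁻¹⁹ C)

The velocity component along B is v∥ = v cos41.8° = 2.20×10^5 m/s.
The cyclotron period T = 2πm/(qB) = 1.00×10^-5 s is set by m, q, B alone.
Pitch = v∥·T = (2.20×10^5)(1.00×10^-5) = 2.20 m.

pitch ≈ 2.20 m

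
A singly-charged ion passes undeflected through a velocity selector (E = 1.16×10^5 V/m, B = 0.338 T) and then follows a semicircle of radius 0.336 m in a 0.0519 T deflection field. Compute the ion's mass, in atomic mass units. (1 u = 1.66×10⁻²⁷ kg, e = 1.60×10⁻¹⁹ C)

v = E/B₁ = 3.43×10^5 m/s.
From r = mv/(qB₂), m = qB₂r/v = (1×1.60×10^-19)(0.0519)(0.336) / (3.43×10^5) = 8.13×10^-27 kg.
In atomic mass units: m = 8.13×10^-27 / 1.66×10^-27 = 4.90 u.

m ≈ 4.90 u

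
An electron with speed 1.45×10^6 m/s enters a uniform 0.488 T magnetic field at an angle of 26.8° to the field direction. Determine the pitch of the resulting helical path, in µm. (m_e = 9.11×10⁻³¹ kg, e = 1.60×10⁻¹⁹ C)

pitch ≈ 94.9 µm

The velocity component along B is v∥ = v cos26.8° = 1.29×10^6 m/s.
The cyclotron period T = 2πm/(qB) = 7.33×10^-11 s is set by m, q, B alone.
Pitch = v∥·T = (1.29×10^6)(7.33×10^-11) = 9.49×10^-5 m.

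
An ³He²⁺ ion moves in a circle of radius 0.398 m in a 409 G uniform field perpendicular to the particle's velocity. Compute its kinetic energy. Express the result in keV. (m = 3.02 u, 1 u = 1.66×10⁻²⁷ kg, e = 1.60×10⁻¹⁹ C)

K ≈ 16.9 keV

v = qBr/m = (2×1.60×10^-19)(0.0409)(0.398) / (5.01×10^-27) = 1.04×10^6 m/s.
K = ½mv² = 0.5·(5.01×10^-27)·(1.04×10^6)² = 2.71×10^-15 J = 16.9 keV.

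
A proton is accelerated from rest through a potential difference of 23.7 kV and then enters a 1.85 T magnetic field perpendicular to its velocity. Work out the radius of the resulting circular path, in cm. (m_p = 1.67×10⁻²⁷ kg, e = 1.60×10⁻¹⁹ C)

r ≈ 1.20 cm

The kinetic energy gained is K = qV = (1×1.60×10^-19)(2.37×10^4) = 3.79×10^-15 J.
v = √(2K/m) = 2.13×10^6 m/s.
r = mv/(qB) = (1.67×10^-27)(2.13×10^6) / [(1×1.60×10^-19)(1.85)] = 0.0120 m.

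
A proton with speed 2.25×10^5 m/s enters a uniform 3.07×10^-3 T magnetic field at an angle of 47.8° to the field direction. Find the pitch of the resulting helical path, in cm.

pitch ≈ 323 cm

The velocity component along B is v∥ = v cos47.8° = 1.51×10^5 m/s.
The cyclotron period T = 2πm/(qB) = 2.14×10^-5 s is set by m, q, B alone.
Pitch = v∥·T = (1.51×10^5)(2.14×10^-5) = 3.23 m.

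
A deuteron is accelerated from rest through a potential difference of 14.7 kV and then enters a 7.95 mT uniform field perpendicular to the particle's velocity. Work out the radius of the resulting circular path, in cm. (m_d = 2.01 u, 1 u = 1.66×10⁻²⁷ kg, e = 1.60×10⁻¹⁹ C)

The kinetic energy gained is K = qV = (1×1.60×10^-19)(1.47×10^4) = 2.35×10^-15 J.
v = √(2K/m) = 1.19×10^6 m/s.
r = mv/(qB) = (3.34×10^-27)(1.19×10^6) / [(1×1.60×10^-19)(7.95×10^-3)] = 3.11 m.

r ≈ 311 cm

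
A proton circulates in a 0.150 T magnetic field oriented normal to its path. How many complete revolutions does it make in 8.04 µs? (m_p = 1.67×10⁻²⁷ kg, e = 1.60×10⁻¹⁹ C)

T = 2πm/(qB) = 2π(1.67×10^-27) / [(1×1.60×10^-19)(0.150)] = 4.3720×10^-7 s.
N = t/T = 8.04×10^-6 / 4.3720×10^-7 ≈ 18.39, so 18 complete revolutions.

N = 18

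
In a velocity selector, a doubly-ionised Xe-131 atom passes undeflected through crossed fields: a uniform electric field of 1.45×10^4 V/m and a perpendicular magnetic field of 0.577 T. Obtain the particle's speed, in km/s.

v ≈ 25.1 km/s

For zero net force, qE = qvB, so v = E/B.
v = (1.45×10^4) / (0.577) = 2.51×10^4 m/s.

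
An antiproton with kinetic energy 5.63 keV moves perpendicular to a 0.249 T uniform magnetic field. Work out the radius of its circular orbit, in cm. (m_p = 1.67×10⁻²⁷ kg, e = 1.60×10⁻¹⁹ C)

r ≈ 4.35 cm

Convert the energy: K = 5.63 keV = 9.01×10^-16 J.
v = √(2K/m) = √(2·9.01×10^-16/1.67×10^-27) = 1.04×10^6 m/s.
r = mv/(qB) = (1.67×10^-27)(1.04×10^6) / [(1×1.60×10^-19)(0.249)] = 0.0435 m.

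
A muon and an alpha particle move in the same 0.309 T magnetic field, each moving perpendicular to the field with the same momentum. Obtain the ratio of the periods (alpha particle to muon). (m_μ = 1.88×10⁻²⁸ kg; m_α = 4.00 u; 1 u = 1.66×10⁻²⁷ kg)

ratio ≈ 17.7

T = 2πm/(qB) is independent of speed, so T₂/T₁ = (m₂/q₂)/(m₁/q₁).
T_{alpha particle}/T_{muon} = (6.64×10^-27/2e) / (1.88×10^-28/1e) = 17.7.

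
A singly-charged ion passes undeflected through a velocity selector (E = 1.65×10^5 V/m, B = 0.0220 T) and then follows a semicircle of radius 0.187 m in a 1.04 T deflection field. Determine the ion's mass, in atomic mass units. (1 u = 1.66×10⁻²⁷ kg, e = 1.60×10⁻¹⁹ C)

v = E/B₁ = 7.50×10^6 m/s.
From r = mv/(qB₂), m = qB₂r/v = (1×1.60×10^-19)(1.04)(0.187) / (7.50×10^6) = 4.15×10^-27 kg.
In atomic mass units: m = 4.15×10^-27 / 1.66×10^-27 = 2.50 u.

m ≈ 2.50 u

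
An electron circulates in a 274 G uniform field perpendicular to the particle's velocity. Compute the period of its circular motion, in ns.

The cyclotron period is independent of speed: T = 2πm/(qB).
T = 2π(9.11×10^-31) / [(1×1.60×10^-19)(0.0274)] = 1.31×10^-9 s.

T ≈ 1.31 ns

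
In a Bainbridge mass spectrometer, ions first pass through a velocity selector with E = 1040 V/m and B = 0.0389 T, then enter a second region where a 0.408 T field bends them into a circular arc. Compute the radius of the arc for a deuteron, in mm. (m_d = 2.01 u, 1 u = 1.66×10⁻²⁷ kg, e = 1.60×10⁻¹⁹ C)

r ≈ 1.37 mm

The selector passes v = E/B = 1040/0.0389 = 2.67×10^4 m/s.
In the deflection region, r = mv/(qB₂) = (3.34×10^-27)(2.67×10^4) / [(1×1.60×10^-19)(0.408)] = 1.37×10^-3 m.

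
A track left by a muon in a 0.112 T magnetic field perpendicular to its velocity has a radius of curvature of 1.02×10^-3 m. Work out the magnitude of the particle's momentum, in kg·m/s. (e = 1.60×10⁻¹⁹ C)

p ≈ 1.83×10^-23 kg·m/s

Since qvB = mv²/r, the momentum p = mv = qBr.
p = (1×1.60×10^-19)(0.112)(1.02×10^-3) = 1.83×10^-23 kg·m/s.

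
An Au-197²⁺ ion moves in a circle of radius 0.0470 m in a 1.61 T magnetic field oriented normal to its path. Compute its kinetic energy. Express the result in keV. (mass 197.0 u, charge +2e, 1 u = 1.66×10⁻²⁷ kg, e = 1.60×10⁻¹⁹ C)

K ≈ 5.60 keV

v = qBr/m = (2×1.60×10^-19)(1.61)(0.0470) / (3.27×10^-25) = 7.40×10^4 m/s.
K = ½mv² = 0.5·(3.27×10^-25)·(7.40×10^4)² = 8.96×10^-16 J = 5.60 keV.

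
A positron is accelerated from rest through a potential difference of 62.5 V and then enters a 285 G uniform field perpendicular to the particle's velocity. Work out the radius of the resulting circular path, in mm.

The kinetic energy gained is K = qV = (1×1.60×10^-19)(62.5) = 1.00×10^-17 J.
v = √(2K/m) = 4.69×10^6 m/s.
r = mv/(qB) = (9.11×10^-31)(4.69×10^6) / [(1×1.60×10^-19)(0.0285)] = 9.36×10^-4 m.

r ≈ 0.936 mm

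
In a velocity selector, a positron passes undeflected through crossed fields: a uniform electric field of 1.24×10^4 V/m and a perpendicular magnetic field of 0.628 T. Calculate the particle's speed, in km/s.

For zero net force, qE = qvB, so v = E/B.
v = (1.24×10^4) / (0.628) = 1.97×10^4 m/s.

v ≈ 19.7 km/s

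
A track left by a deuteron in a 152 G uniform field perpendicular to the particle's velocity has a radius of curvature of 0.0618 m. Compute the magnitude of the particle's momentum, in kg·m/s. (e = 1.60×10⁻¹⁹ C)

Since qvB = mv²/r, the momentum p = mv = qBr.
p = (1×1.60×10^-19)(0.0152)(0.0618) = 1.50×10^-22 kg·m/s.

p ≈ 1.50×10^-22 kg·m/s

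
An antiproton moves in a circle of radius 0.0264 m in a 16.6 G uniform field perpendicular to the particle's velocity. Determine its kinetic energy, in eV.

v = qBr/m = (1×1.60×10^-19)(1.66×10^-3)(0.0264) / (1.67×10^-27) = 4200 m/s.
K = ½mv² = 0.5·(1.67×10^-27)·(4200)² = 1.47×10^-20 J = 0.0920 eV.

K ≈ 0.0920 eV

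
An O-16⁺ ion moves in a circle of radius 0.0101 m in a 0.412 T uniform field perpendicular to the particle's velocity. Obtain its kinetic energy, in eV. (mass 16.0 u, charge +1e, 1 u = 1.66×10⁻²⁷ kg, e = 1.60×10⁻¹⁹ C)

v = qBr/m = (1×1.60×10^-19)(0.412)(0.0101) / (2.66×10^-26) = 2.51×10^4 m/s.
K = ½mv² = 0.5·(2.66×10^-26)·(2.51×10^4)² = 8.34×10^-18 J = 52.2 eV.

K ≈ 52.2 eV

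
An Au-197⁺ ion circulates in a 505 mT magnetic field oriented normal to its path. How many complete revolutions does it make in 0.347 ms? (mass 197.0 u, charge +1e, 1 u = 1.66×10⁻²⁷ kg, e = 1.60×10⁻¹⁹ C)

T = 2πm/(qB) = 2π(3.2702×10^-25) / [(1×1.60×10^-19)(0.505)] = 2.5430×10^-5 s.
N = t/T = 3.47×10^-4 / 2.5430×10^-5 ≈ 13.65, so 13 complete revolutions.

N = 13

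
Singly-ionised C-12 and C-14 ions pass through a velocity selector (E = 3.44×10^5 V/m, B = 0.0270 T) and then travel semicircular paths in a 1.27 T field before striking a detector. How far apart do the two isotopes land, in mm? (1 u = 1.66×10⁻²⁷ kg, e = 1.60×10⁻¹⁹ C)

Δd ≈ 416 mm

Both emerge at v = E/B₁ = 1.27×10^7 m/s.
r = mv/(qB₂), so r₁ = 1.249 m and r₂ = 1.457 m, giving Δr = 0.208 m.
After a semicircle each ion lands a diameter 2r from the entry slit, so the separation is 2Δr = 0.416 m.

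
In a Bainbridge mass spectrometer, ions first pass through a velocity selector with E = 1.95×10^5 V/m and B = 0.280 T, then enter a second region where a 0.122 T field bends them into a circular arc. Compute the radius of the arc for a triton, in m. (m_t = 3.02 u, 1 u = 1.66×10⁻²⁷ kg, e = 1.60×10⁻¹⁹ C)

r ≈ 0.179 m

The selector passes v = E/B = 1.95×10^5/0.280 = 6.96×10^5 m/s.
In the deflection region, r = mv/(qB₂) = (5.01×10^-27)(6.96×10^5) / [(1×1.60×10^-19)(0.122)] = 0.179 m.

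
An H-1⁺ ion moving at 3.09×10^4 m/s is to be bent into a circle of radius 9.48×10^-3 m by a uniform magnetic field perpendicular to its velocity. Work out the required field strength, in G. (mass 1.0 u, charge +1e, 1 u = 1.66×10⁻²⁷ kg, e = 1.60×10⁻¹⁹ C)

qvB = mv²/r gives B = mv/(qr).
B = (1.66×10^-27)(3.09×10^4) / [(1×1.60×10^-19)(9.48×10^-3)] = 0.0338 T.

B ≈ 338 G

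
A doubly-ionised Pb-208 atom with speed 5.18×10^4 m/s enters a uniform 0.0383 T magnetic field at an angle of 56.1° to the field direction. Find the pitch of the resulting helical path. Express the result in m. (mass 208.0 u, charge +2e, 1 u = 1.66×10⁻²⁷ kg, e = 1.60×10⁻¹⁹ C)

The velocity component along B is v∥ = v cos56.1° = 2.89×10^4 m/s.
The cyclotron period T = 2πm/(qB) = 1.77×10^-4 s is set by m, q, B alone.
Pitch = v∥·T = (2.89×10^4)(1.77×10^-4) = 5.11 m.

pitch ≈ 5.11 m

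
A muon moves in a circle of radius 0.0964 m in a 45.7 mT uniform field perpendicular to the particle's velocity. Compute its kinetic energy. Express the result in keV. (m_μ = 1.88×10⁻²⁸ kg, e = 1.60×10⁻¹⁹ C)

K ≈ 8.26 keV

v = qBr/m = (1×1.60×10^-19)(0.0457)(0.0964) / (1.88×10^-28) = 3.75×10^6 m/s.
K = ½mv² = 0.5·(1.88×10^-28)·(3.75×10^6)² = 1.32×10^-15 J = 8.26 keV.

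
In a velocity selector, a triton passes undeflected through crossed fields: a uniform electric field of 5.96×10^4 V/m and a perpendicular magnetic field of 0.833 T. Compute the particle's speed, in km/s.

v ≈ 71.5 km/s

For zero net force, qE = qvB, so v = E/B.
v = (5.96×10^4) / (0.833) = 7.15×10^4 m/s.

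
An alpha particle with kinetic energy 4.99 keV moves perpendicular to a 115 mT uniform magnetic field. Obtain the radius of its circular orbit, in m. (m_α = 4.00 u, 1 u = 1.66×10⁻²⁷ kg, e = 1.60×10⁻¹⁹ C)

r ≈ 0.0885 m

Convert the energy: K = 4.99 keV = 7.98×10^-16 J.
v = √(2K/m) = √(2·7.98×10^-16/6.64×10^-27) = 4.90×10^5 m/s.
r = mv/(qB) = (6.64×10^-27)(4.90×10^5) / [(2×1.60×10^-19)(0.115)] = 0.0885 m.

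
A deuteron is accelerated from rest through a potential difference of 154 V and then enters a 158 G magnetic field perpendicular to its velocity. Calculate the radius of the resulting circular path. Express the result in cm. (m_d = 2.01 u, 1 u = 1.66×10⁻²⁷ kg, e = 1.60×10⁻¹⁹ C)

r ≈ 16.0 cm

The kinetic energy gained is K = qV = (1×1.60×10^-19)(154) = 2.46×10^-17 J.
v = √(2K/m) = 1.22×10^5 m/s.
r = mv/(qB) = (3.34×10^-27)(1.22×10^5) / [(1×1.60×10^-19)(0.0158)] = 0.160 m.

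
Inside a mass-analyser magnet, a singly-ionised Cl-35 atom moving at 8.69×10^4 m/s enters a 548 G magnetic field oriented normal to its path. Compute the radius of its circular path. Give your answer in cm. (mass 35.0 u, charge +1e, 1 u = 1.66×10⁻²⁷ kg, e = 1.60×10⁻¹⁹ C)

r ≈ 57.6 cm

The magnetic force provides the centripetal force: qvB = mv²/r, so r = mv/(qB).
r = (5.81×10^-26 kg)(8.69×10^4 m/s) / [(1×1.60×10^-19 C)(0.0548 T)] = 0.576 m.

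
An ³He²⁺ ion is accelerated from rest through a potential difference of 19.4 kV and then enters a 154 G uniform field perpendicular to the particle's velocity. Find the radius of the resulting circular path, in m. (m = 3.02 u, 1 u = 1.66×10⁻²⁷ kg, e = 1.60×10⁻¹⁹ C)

The kinetic energy gained is K = qV = (2×1.60×10^-19)(1.94×10^4) = 6.21×10^-15 J.
v = √(2K/m) = 1.57×10^6 m/s.
r = mv/(qB) = (5.01×10^-27)(1.57×10^6) / [(2×1.60×10^-19)(0.0154)] = 1.60 m.

r ≈ 1.60 m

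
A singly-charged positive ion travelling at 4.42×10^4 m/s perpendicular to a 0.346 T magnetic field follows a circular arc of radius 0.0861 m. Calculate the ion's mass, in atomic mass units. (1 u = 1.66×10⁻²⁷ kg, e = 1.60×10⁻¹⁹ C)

m ≈ 65.0 u

qvB = mv²/r ⇒ m = qBr/v.
m = (1×1.60×10^-19)(0.346)(0.0861) / (4.42×10^4) = 1.08×10^-25 kg = 65.0 u.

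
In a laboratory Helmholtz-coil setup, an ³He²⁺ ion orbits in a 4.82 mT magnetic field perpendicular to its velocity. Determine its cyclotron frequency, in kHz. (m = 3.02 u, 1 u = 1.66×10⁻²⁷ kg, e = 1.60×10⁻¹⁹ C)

f ≈ 49.0 kHz

f = qB/(2πm) = (2×1.60×10^-19)(4.82×10^-3) / [2π(5.01×10^-27)] = 4.90×10^4 Hz.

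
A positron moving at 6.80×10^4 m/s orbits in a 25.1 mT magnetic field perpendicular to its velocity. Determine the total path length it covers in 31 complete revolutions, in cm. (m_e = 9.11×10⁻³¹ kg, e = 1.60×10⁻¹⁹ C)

r = mv/(qB) = 1.54×10^-5 m, so one revolution covers 2πr = 9.69×10^-5 m.
In 31 revolutions: L = 31·2πr = 3.00×10^-3 m.

L ≈ 0.300 cm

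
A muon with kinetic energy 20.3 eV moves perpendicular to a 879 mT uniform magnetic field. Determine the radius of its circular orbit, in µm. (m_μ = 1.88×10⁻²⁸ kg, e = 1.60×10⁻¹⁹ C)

Convert the energy: K = 20.3 eV = 3.25×10^-18 J.
v = √(2K/m) = √(2·3.25×10^-18/1.88×10^-28) = 1.86×10^5 m/s.
r = mv/(qB) = (1.88×10^-28)(1.86×10^5) / [(1×1.60×10^-19)(0.879)] = 2.48×10^-4 m.

r ≈ 248 µm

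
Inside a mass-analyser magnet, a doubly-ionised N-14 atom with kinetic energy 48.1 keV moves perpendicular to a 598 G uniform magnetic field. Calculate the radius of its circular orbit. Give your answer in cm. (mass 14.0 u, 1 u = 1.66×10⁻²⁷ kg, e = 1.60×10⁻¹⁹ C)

Convert the energy: K = 48.1 keV = 7.70×10^-15 J.
v = √(2K/m) = √(2·7.70×10^-15/2.32×10^-26) = 8.14×10^5 m/s.
r = mv/(qB) = (2.32×10^-26)(8.14×10^5) / [(2×1.60×10^-19)(0.0598)] = 0.988 m.

r ≈ 98.8 cm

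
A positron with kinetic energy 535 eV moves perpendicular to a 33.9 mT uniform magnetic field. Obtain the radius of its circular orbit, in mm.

Convert the energy: K = 535 eV = 8.56×10^-17 J.
v = √(2K/m) = √(2·8.56×10^-17/9.11×10^-31) = 1.37×10^7 m/s.
r = mv/(qB) = (9.11×10^-31)(1.37×10^7) / [(1×1.60×10^-19)(0.0339)] = 2.30×10^-3 m.

r ≈ 2.30 mm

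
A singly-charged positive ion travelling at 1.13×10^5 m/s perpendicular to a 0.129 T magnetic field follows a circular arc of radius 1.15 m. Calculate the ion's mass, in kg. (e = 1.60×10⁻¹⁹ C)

m ≈ 2.10×10^-25 kg

qvB = mv²/r ⇒ m = qBr/v.
m = (1×1.60×10^-19)(0.129)(1.15) / (1.13×10^5) = 2.10×10^-25 kg.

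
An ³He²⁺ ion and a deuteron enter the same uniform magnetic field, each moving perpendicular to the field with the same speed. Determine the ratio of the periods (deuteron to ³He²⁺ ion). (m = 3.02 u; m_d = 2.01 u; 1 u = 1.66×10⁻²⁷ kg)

T = 2πm/(qB) is independent of speed, so T₂/T₁ = (m₂/q₂)/(m₁/q₁).
T_{deuteron}/T_{³He²⁺ ion} = (3.34×10^-27/1e) / (5.01×10^-27/2e) = 1.33.

ratio ≈ 1.33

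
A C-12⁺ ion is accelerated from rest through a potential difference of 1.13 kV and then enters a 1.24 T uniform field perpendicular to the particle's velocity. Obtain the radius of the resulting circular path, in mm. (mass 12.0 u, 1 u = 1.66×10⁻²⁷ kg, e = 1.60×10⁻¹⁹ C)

r ≈ 13.5 mm

The kinetic energy gained is K = qV = (1×1.60×10^-19)(1130) = 1.81×10^-16 J.
v = √(2K/m) = 1.35×10^5 m/s.
r = mv/(qB) = (1.99×10^-26)(1.35×10^5) / [(1×1.60×10^-19)(1.24)] = 0.0135 m.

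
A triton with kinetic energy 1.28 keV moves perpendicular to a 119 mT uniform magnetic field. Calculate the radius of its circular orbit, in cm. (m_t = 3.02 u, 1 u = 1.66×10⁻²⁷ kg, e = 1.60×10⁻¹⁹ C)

Convert the energy: K = 1.28 keV = 2.05×10^-16 J.
v = √(2K/m) = √(2·2.05×10^-16/5.01×10^-27) = 2.86×10^5 m/s.
r = mv/(qB) = (5.01×10^-27)(2.86×10^5) / [(1×1.60×10^-19)(0.119)] = 0.0753 m.

r ≈ 7.53 cm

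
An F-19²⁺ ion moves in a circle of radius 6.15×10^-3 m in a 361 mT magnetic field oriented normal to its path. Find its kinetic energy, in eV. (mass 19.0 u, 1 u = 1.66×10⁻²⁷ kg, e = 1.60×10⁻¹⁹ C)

K ≈ 50.0 eV

v = qBr/m = (2×1.60×10^-19)(0.361)(6.15×10^-3) / (3.15×10^-26) = 2.25×10^4 m/s.
K = ½mv² = 0.5·(3.15×10^-26)·(2.25×10^4)² = 8.00×10^-18 J = 50.0 eV.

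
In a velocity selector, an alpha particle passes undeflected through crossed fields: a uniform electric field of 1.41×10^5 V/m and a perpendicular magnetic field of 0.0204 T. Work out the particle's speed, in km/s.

For zero net force, qE = qvB, so v = E/B.
v = (1.41×10^5) / (0.0204) = 6.91×10^6 m/s.

v ≈ 6910 km/s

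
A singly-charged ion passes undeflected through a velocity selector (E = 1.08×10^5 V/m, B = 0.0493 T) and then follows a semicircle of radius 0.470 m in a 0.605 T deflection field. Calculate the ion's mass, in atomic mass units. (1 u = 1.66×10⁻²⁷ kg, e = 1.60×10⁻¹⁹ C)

m ≈ 12.5 u

v = E/B₁ = 2.19×10^6 m/s.
From r = mv/(qB₂), m = qB₂r/v = (1×1.60×10^-19)(0.605)(0.470) / (2.19×10^6) = 2.08×10^-26 kg.
In atomic mass units: m = 2.08×10^-26 / 1.66×10^-27 = 12.5 u.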